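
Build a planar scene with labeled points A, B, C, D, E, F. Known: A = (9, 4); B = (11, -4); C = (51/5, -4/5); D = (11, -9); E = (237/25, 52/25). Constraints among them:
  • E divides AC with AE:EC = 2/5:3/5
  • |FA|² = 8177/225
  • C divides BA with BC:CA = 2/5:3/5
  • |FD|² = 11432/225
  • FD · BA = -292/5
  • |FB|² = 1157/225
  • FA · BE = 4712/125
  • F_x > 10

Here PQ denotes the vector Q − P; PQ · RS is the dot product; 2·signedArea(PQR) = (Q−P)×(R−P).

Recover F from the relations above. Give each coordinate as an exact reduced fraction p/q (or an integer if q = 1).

F = (151/15, -29/15)

1. F_x = 151/15  [line 38/25·x + -152/25·y + -3382/125 = 0 ∩ |FD|² = 11432/225]
2. F_y = -29/15  [line 38/25·x + -152/25·y + -3382/125 = 0 ∩ |FD|² = 11432/225]
   → F = (151/15, -29/15)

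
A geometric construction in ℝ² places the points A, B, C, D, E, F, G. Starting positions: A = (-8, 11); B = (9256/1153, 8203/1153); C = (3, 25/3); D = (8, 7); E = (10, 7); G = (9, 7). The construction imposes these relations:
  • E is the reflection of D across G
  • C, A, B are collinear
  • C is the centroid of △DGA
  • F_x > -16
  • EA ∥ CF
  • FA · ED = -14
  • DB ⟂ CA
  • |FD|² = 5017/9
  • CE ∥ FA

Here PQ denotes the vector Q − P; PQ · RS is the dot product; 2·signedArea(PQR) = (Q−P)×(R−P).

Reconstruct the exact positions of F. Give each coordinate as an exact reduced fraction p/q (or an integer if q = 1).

1. F_x = -15  [CE ∥ FA ∩ EA ∥ CF]
2. F_y = 37/3  [CE ∥ FA ∩ EA ∥ CF]
   → F = (-15, 37/3)

F = (-15, 37/3)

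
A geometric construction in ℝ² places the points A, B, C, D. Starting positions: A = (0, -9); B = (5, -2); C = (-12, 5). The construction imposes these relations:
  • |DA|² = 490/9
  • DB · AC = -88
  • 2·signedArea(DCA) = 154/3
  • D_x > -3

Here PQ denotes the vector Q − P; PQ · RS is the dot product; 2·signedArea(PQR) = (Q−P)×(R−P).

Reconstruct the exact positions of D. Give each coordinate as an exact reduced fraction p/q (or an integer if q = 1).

1. D_x = -7/3  [2·signedArea(DCA) = 154/3 ∩ DB · AC = -88]
2. D_y = -2  [2·signedArea(DCA) = 154/3 ∩ DB · AC = -88]
   → D = (-7/3, -2)

D = (-7/3, -2)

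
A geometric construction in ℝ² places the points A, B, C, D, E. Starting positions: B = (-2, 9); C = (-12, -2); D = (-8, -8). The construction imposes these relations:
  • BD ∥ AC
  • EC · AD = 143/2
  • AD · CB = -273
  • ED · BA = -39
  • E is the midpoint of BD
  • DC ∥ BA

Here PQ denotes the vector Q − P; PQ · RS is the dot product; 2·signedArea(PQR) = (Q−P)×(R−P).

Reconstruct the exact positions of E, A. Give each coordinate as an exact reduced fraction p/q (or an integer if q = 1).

A = (-6, 15)
E = (-5, 1/2)

1. E_x = -5  [E is the midpoint of BD]
2. E_y = 1/2  [E is the midpoint of BD]
   → E = (-5, 1/2)
3. A_x = -6  [BD ∥ AC ∩ DC ∥ BA]
4. A_y = 15  [BD ∥ AC ∩ DC ∥ BA]
   → A = (-6, 15)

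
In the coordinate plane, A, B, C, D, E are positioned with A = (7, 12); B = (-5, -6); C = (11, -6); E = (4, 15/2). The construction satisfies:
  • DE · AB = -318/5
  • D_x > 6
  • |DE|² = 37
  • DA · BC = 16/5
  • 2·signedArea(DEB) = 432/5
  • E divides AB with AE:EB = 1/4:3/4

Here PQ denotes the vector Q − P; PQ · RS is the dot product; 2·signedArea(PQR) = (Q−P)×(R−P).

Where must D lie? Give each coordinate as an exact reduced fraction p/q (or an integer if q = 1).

1. D_x = 34/5  [2·signedArea(DEB) = 432/5 ∩ DA · BC = 16/5]
2. D_y = 21/10  [2·signedArea(DEB) = 432/5 ∩ DA · BC = 16/5]
   → D = (34/5, 21/10)

D = (34/5, 21/10)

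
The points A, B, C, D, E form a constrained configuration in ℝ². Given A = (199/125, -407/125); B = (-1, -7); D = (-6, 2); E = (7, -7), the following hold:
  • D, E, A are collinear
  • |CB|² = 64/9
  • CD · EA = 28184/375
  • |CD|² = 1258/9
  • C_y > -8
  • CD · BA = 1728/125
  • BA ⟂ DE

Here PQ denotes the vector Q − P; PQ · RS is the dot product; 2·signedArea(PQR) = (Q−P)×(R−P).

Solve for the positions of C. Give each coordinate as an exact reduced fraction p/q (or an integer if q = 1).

1. C_x = 5/3  [CD · BA = 1728/125 ∩ CD · EA = 28184/375]
2. C_y = -7  [CD · BA = 1728/125 ∩ CD · EA = 28184/375]
   → C = (5/3, -7)

C = (5/3, -7)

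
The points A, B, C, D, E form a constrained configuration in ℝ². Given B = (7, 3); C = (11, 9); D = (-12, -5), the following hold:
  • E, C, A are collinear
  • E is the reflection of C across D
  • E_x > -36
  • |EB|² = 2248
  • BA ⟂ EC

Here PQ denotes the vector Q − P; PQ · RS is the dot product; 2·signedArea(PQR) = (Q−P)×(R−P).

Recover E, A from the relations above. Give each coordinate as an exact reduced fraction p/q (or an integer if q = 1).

A = (3927/725, 4061/725)
E = (-35, -19)

1. E_x = -35  [E is the reflection of C across D]
2. E_y = -19  [E is the reflection of C across D]
   → E = (-35, -19)
3. A_x = 3927/725  [E, C, A are collinear ∩ BA ⟂ EC]
4. A_y = 4061/725  [E, C, A are collinear ∩ BA ⟂ EC]
   → A = (3927/725, 4061/725)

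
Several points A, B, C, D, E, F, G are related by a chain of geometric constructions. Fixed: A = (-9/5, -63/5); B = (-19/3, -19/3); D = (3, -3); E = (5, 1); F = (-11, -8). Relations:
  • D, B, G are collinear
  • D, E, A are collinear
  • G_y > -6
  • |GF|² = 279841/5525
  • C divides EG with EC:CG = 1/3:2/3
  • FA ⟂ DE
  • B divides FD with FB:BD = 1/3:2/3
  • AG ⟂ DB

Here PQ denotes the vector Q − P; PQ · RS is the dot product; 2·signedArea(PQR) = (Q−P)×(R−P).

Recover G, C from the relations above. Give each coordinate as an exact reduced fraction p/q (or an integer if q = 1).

1. G_x = -4749/1105  [D, B, G are collinear ∩ AG ⟂ DB]
2. G_y = -1239/221  [D, B, G are collinear ∩ AG ⟂ DB]
   → G = (-4749/1105, -1239/221)
3. C_x = 6301/3315  [C divides EG with EC:CG = 1/3:2/3]
4. C_y = -797/663  [C divides EG with EC:CG = 1/3:2/3]
   → C = (6301/3315, -797/663)

C = (6301/3315, -797/663)
G = (-4749/1105, -1239/221)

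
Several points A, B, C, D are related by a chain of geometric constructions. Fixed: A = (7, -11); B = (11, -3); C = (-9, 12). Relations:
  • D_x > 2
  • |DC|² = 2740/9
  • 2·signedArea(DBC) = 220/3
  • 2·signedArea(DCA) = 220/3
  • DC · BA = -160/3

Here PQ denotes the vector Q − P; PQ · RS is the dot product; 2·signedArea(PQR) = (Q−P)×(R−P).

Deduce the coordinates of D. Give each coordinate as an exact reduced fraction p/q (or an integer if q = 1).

1. D_x = 3  [2·signedArea(DBC) = 220/3 ∩ 2·signedArea(DCA) = 220/3]
2. D_y = -2/3  [2·signedArea(DBC) = 220/3 ∩ 2·signedArea(DCA) = 220/3]
   → D = (3, -2/3)

D = (3, -2/3)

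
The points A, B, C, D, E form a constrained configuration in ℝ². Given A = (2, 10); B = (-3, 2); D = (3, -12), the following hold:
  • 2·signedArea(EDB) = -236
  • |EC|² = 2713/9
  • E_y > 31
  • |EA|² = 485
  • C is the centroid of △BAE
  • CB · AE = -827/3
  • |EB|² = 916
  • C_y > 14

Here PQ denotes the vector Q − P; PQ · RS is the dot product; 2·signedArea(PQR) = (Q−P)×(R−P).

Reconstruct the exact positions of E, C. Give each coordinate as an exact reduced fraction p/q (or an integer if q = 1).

1. E_x = 1  [line -14·x + -6·y + 206 = 0 ∩ |EA|² = 485]
2. E_y = 32  [line -14·x + -6·y + 206 = 0 ∩ |EA|² = 485]
   → E = (1, 32)
3. C_x = 0  [C is the centroid of △BAE]
4. C_y = 44/3  [C is the centroid of △BAE]
   → C = (0, 44/3)

C = (0, 44/3)
E = (1, 32)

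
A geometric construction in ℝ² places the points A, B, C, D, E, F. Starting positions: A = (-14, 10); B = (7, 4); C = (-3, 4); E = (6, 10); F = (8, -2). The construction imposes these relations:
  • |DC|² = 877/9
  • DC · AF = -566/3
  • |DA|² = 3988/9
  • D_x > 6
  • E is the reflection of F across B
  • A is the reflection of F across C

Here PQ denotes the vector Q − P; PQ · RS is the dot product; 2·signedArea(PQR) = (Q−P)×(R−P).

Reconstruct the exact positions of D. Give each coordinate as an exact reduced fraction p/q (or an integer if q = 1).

1. D_x = 20/3  [line -22·x + 12·y + 224/3 = 0 ∩ |DC|² = 877/9]
2. D_y = 6  [line -22·x + 12·y + 224/3 = 0 ∩ |DC|² = 877/9]
   → D = (20/3, 6)

D = (20/3, 6)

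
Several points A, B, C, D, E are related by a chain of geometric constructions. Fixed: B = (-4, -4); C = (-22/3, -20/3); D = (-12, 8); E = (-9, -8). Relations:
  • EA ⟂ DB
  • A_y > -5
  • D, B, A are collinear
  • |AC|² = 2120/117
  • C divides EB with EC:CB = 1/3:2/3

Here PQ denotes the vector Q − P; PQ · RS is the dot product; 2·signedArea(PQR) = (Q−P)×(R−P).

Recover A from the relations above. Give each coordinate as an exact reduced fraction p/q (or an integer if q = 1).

A = (-48/13, -58/13)

1. A_x = -48/13  [D, B, A are collinear ∩ EA ⟂ DB]
2. A_y = -58/13  [D, B, A are collinear ∩ EA ⟂ DB]
   → A = (-48/13, -58/13)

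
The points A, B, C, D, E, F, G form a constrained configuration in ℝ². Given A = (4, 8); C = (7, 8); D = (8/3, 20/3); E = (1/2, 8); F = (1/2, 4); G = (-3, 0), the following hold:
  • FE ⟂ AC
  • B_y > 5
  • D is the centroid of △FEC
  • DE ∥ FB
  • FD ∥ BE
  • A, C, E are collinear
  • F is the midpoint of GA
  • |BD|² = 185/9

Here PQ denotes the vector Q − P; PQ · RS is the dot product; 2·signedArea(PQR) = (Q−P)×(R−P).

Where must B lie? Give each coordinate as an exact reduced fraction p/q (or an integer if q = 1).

B = (-5/3, 16/3)

1. B_x = -5/3  [FD ∥ BE ∩ DE ∥ FB]
2. B_y = 16/3  [FD ∥ BE ∩ DE ∥ FB]
   → B = (-5/3, 16/3)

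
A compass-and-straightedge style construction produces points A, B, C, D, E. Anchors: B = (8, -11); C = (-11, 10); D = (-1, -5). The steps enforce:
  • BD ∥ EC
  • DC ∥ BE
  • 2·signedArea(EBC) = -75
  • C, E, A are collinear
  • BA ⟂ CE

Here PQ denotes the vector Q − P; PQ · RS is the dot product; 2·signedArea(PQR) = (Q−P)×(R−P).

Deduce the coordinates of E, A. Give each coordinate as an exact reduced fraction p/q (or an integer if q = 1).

1. E_x = -2  [BD ∥ EC ∩ DC ∥ BE]
2. E_y = 4  [BD ∥ EC ∩ DC ∥ BE]
   → E = (-2, 4)
3. A_x = 154/13  [C, E, A are collinear ∩ BA ⟂ CE]
4. A_y = -68/13  [C, E, A are collinear ∩ BA ⟂ CE]
   → A = (154/13, -68/13)

A = (154/13, -68/13)
E = (-2, 4)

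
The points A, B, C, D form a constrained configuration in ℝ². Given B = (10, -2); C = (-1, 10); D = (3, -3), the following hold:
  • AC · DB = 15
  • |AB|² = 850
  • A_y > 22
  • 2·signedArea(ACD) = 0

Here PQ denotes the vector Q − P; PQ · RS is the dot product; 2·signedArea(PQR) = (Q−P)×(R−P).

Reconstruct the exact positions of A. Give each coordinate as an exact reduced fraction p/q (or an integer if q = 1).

A = (-5, 23)

1. A_x = -5  [2·signedArea(ACD) = 0 ∩ AC · DB = 15]
2. A_y = 23  [2·signedArea(ACD) = 0 ∩ AC · DB = 15]
   → A = (-5, 23)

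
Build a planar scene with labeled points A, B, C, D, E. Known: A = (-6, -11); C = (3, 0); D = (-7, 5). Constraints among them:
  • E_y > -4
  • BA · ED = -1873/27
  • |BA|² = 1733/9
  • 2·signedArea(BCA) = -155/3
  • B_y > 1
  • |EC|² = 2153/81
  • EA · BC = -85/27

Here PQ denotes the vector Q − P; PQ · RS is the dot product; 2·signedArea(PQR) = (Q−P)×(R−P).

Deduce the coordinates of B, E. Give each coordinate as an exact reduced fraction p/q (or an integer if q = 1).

B = (-1/3, 5/3)
E = (-10/9, -28/9)

1. B_x = -1/3  [line 11·x + -9·y + 56/3 = 0 ∩ |BA|² = 1733/9]
2. B_y = 5/3  [line 11·x + -9·y + 56/3 = 0 ∩ |BA|² = 1733/9]
   → B = (-1/3, 5/3)
3. E_x = -10/9  [BA · ED = -1873/27 ∩ EA · BC = -85/27]
4. E_y = -28/9  [BA · ED = -1873/27 ∩ EA · BC = -85/27]
   → E = (-10/9, -28/9)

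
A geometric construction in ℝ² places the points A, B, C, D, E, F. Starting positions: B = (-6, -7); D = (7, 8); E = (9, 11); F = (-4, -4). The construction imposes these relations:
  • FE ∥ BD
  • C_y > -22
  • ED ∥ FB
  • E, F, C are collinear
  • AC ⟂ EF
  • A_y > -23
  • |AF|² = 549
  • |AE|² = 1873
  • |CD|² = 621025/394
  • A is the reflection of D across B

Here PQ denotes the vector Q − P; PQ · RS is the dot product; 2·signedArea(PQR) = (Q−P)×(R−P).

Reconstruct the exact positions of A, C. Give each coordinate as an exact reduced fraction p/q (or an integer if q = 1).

A = (-19, -22)
C = (-7621/394, -8551/394)

1. A_x = -19  [A is the reflection of D across B]
2. A_y = -22  [A is the reflection of D across B]
   → A = (-19, -22)
3. C_x = -7621/394  [E, F, C are collinear ∩ AC ⟂ EF]
4. C_y = -8551/394  [E, F, C are collinear ∩ AC ⟂ EF]
   → C = (-7621/394, -8551/394)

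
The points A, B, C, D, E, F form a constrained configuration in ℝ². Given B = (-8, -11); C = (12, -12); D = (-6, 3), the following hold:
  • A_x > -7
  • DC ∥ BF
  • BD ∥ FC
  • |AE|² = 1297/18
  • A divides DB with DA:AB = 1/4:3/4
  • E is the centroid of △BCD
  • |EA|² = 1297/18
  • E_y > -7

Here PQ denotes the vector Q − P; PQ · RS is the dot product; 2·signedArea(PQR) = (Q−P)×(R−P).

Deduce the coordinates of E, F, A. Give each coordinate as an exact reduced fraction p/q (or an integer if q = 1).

1. E_x = -2/3  [E is the centroid of △BCD]
2. E_y = -20/3  [E is the centroid of △BCD]
   → E = (-2/3, -20/3)
3. F_x = 10  [BD ∥ FC ∩ DC ∥ BF]
4. F_y = -26  [BD ∥ FC ∩ DC ∥ BF]
   → F = (10, -26)
5. A_x = -13/2  [A divides DB with DA:AB = 1/4:3/4]
6. A_y = -1/2  [A divides DB with DA:AB = 1/4:3/4]
   → A = (-13/2, -1/2)

A = (-13/2, -1/2)
E = (-2/3, -20/3)
F = (10, -26)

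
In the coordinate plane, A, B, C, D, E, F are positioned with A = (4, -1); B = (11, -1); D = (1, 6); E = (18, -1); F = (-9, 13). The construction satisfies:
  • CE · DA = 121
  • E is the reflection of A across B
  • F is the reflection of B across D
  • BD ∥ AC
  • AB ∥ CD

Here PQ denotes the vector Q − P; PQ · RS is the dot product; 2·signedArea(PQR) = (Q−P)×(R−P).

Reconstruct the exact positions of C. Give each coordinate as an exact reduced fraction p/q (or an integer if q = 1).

C = (-6, 6)

1. C_x = -6  [AB ∥ CD ∩ BD ∥ AC]
2. C_y = 6  [AB ∥ CD ∩ BD ∥ AC]
   → C = (-6, 6)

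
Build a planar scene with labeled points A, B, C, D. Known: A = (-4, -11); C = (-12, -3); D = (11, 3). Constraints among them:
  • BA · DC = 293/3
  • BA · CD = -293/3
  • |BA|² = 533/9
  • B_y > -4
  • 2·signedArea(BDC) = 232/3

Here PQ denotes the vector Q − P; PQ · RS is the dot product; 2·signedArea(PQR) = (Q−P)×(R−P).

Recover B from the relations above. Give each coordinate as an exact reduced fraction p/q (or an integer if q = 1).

B = (-5/3, -11/3)

1. B_x = -5/3  [BA · DC = 293/3 ∩ 2·signedArea(BDC) = 232/3]
2. B_y = -11/3  [BA · DC = 293/3 ∩ 2·signedArea(BDC) = 232/3]
   → B = (-5/3, -11/3)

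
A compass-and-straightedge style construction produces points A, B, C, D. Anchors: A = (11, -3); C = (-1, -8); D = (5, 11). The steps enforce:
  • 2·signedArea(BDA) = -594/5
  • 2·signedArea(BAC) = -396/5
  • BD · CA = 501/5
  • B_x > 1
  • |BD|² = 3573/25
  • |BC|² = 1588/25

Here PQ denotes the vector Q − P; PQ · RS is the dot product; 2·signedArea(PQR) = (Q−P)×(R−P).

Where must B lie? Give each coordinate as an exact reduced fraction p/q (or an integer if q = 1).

B = (7/5, -2/5)

1. B_x = 7/5  [BD · CA = 501/5 ∩ 2·signedArea(BAC) = -396/5]
2. B_y = -2/5  [BD · CA = 501/5 ∩ 2·signedArea(BAC) = -396/5]
   → B = (7/5, -2/5)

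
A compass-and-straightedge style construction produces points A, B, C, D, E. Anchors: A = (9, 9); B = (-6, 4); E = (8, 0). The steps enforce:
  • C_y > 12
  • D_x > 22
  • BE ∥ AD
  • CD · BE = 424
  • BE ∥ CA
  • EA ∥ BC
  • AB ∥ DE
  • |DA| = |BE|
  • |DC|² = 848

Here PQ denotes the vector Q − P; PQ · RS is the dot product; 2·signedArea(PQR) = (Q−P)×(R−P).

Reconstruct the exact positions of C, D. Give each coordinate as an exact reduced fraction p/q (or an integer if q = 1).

C = (-5, 13)
D = (23, 5)

1. C_x = -5  [BE ∥ CA ∩ EA ∥ BC]
2. C_y = 13  [BE ∥ CA ∩ EA ∥ BC]
   → C = (-5, 13)
3. D_x = 23  [AB ∥ DE ∩ BE ∥ AD]
4. D_y = 5  [AB ∥ DE ∩ BE ∥ AD]
   → D = (23, 5)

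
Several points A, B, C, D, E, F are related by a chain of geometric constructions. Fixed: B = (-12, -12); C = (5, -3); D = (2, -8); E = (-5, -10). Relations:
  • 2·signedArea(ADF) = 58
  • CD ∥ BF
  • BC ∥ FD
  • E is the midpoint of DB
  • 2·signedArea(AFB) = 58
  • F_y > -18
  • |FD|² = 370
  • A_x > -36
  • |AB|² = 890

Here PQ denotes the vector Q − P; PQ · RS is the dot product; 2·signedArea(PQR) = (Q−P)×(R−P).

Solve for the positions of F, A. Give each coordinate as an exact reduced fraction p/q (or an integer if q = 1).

A = (-35, -31)
F = (-15, -17)

1. F_x = -15  [BC ∥ FD ∩ CD ∥ BF]
2. F_y = -17  [BC ∥ FD ∩ CD ∥ BF]
   → F = (-15, -17)
3. A_x = -35  [2·signedArea(AFB) = 58 ∩ 2·signedArea(ADF) = 58]
4. A_y = -31  [2·signedArea(AFB) = 58 ∩ 2·signedArea(ADF) = 58]
   → A = (-35, -31)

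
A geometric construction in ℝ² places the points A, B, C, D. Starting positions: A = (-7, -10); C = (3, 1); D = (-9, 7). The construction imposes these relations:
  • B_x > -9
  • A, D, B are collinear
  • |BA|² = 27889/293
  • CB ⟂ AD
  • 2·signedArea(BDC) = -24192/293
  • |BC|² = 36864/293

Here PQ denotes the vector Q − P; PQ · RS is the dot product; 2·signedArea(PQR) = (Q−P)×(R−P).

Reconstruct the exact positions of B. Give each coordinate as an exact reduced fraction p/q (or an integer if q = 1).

1. B_x = -2385/293  [A, D, B are collinear ∩ CB ⟂ AD]
2. B_y = -91/293  [A, D, B are collinear ∩ CB ⟂ AD]
   → B = (-2385/293, -91/293)

B = (-2385/293, -91/293)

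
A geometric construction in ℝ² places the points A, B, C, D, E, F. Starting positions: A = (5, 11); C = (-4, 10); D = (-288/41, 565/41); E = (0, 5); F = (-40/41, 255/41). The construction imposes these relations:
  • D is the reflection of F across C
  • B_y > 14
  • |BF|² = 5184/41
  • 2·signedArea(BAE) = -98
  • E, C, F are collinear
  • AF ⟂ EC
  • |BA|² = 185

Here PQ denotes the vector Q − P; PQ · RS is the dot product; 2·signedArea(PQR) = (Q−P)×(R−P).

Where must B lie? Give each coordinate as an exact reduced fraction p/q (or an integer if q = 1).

B = (-8, 15)

1. B_x = -8  [line 6·x + -5·y + 123 = 0 ∩ |BF|² = 5184/41]
2. B_y = 15  [line 6·x + -5·y + 123 = 0 ∩ |BF|² = 5184/41]
   → B = (-8, 15)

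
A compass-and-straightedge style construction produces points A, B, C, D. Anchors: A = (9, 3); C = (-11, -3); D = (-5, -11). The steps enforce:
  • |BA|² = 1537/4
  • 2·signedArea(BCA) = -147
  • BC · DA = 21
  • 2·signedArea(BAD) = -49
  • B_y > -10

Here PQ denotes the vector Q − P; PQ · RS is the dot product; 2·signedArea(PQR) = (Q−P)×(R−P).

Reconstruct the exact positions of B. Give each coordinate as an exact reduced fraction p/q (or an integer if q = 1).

1. B_x = -13/2  [BC · DA = 21 ∩ 2·signedArea(BAD) = -49]
2. B_y = -9  [BC · DA = 21 ∩ 2·signedArea(BAD) = -49]
   → B = (-13/2, -9)

B = (-13/2, -9)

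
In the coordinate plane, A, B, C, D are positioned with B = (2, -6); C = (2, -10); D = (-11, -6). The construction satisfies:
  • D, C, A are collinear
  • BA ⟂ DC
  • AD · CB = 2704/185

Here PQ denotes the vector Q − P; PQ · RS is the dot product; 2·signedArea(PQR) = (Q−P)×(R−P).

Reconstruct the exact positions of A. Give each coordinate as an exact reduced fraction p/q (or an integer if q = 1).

1. A_x = 162/185  [D, C, A are collinear ∩ BA ⟂ DC]
2. A_y = -1786/185  [D, C, A are collinear ∩ BA ⟂ DC]
   → A = (162/185, -1786/185)

A = (162/185, -1786/185)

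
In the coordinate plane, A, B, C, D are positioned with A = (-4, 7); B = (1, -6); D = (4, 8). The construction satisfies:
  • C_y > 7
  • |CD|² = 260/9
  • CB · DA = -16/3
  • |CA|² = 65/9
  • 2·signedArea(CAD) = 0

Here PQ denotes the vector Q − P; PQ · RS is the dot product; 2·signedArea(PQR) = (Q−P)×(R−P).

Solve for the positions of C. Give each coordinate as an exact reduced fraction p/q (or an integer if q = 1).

C = (-4/3, 22/3)

1. C_x = -4/3  [2·signedArea(CAD) = 0 ∩ CB · DA = -16/3]
2. C_y = 22/3  [2·signedArea(CAD) = 0 ∩ CB · DA = -16/3]
   → C = (-4/3, 22/3)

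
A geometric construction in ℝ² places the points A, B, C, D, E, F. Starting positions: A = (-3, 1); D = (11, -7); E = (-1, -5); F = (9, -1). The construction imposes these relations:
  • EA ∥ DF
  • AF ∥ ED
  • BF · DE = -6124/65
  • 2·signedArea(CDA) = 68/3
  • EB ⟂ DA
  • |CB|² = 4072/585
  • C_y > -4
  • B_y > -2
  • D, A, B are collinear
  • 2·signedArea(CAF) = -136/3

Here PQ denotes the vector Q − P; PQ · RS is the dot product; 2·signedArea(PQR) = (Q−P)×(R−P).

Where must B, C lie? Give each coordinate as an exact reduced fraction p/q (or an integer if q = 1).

B = (71/65, -87/65)
C = (7/3, -11/3)

1. B_x = 71/65  [D, A, B are collinear ∩ EB ⟂ DA]
2. B_y = -87/65  [D, A, B are collinear ∩ EB ⟂ DA]
   → B = (71/65, -87/65)
3. C_x = 7/3  [2·signedArea(CDA) = 68/3 ∩ 2·signedArea(CAF) = -136/3]
4. C_y = -11/3  [2·signedArea(CDA) = 68/3 ∩ 2·signedArea(CAF) = -136/3]
   → C = (7/3, -11/3)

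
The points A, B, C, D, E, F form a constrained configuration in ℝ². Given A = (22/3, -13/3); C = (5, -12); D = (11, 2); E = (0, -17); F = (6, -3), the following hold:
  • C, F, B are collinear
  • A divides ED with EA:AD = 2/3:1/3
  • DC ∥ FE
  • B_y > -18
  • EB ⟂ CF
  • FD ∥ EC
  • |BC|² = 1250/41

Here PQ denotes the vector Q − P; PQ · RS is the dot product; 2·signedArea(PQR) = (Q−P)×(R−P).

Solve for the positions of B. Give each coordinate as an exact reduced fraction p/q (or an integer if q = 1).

1. B_x = 180/41  [C, F, B are collinear ∩ EB ⟂ CF]
2. B_y = -717/41  [C, F, B are collinear ∩ EB ⟂ CF]
   → B = (180/41, -717/41)

B = (180/41, -717/41)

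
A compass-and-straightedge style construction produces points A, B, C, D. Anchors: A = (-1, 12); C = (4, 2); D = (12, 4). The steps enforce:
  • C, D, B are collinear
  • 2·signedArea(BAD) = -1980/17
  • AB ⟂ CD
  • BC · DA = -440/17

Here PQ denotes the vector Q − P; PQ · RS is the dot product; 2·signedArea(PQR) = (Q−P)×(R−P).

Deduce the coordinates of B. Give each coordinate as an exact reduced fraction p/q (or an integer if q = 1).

B = (28/17, 24/17)

1. B_x = 28/17  [C, D, B are collinear ∩ AB ⟂ CD]
2. B_y = 24/17  [C, D, B are collinear ∩ AB ⟂ CD]
   → B = (28/17, 24/17)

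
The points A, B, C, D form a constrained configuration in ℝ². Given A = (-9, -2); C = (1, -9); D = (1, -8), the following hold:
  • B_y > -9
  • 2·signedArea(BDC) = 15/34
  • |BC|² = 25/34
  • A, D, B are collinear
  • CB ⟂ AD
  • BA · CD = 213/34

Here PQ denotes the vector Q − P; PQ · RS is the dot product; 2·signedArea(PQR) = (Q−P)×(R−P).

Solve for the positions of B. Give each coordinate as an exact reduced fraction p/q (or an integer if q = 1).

1. B_x = 49/34  [A, D, B are collinear ∩ CB ⟂ AD]
2. B_y = -281/34  [A, D, B are collinear ∩ CB ⟂ AD]
   → B = (49/34, -281/34)

B = (49/34, -281/34)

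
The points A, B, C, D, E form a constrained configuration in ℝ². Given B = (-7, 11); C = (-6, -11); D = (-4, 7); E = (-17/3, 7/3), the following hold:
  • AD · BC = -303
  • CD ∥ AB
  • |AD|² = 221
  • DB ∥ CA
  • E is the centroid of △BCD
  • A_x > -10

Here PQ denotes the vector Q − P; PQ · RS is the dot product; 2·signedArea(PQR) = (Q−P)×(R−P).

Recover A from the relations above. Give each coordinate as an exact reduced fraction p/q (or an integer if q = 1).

1. A_x = -9  [CD ∥ AB ∩ DB ∥ CA]
2. A_y = -7  [CD ∥ AB ∩ DB ∥ CA]
   → A = (-9, -7)

A = (-9, -7)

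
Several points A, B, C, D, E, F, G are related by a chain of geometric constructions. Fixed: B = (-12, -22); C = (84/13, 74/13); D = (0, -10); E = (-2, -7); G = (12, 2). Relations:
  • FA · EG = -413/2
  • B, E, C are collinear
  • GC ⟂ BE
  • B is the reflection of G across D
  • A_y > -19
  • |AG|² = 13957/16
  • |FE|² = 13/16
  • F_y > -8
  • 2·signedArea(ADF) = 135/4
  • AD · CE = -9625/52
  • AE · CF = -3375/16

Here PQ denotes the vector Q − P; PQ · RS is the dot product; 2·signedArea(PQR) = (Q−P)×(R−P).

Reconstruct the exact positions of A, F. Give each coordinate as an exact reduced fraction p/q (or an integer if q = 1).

A = (-19/2, -73/4)
F = (-3/2, -31/4)

1. A_x = -19/2  [line 110/13·x + 165/13·y + 16225/52 = 0 ∩ |AG|² = 13957/16]
2. A_y = -73/4  [line 110/13·x + 165/13·y + 16225/52 = 0 ∩ |AG|² = 13957/16]
   → A = (-19/2, -73/4)
3. F_x = -3/2  [AE · CF = -3375/16 ∩ FA · EG = -413/2]
4. F_y = -31/4  [AE · CF = -3375/16 ∩ FA · EG = -413/2]
   → F = (-3/2, -31/4)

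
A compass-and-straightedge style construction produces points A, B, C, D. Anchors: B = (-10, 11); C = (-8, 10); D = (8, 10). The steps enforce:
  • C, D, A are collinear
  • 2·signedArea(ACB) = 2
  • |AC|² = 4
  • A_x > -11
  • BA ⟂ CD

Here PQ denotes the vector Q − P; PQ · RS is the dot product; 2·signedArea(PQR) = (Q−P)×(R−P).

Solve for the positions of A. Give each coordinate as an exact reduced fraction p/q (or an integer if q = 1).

A = (-10, 10)

1. A_x = -10  [C, D, A are collinear ∩ BA ⟂ CD]
2. A_y = 10  [C, D, A are collinear ∩ BA ⟂ CD]
   → A = (-10, 10)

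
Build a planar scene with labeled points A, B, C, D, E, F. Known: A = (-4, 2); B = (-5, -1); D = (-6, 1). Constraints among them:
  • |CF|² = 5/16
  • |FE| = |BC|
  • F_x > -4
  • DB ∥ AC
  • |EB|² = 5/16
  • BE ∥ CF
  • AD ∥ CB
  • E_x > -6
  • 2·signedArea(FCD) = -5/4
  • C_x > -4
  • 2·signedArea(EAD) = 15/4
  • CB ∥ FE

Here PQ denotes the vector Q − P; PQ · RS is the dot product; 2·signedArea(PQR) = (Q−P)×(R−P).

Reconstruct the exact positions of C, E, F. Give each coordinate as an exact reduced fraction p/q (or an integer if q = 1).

1. C_x = -3  [AD ∥ CB ∩ DB ∥ AC]
2. C_y = 0  [AD ∥ CB ∩ DB ∥ AC]
   → C = (-3, 0)
3. E_x = -21/4  [line 1·x + -2·y + 17/4 = 0 ∩ |EB|² = 5/16]
4. E_y = -1/2  [line 1·x + -2·y + 17/4 = 0 ∩ |EB|² = 5/16]
   → E = (-21/4, -1/2)
5. F_x = -13/4  [CB ∥ FE ∩ BE ∥ CF]
6. F_y = 1/2  [CB ∥ FE ∩ BE ∥ CF]
   → F = (-13/4, 1/2)

C = (-3, 0)
E = (-21/4, -1/2)
F = (-13/4, 1/2)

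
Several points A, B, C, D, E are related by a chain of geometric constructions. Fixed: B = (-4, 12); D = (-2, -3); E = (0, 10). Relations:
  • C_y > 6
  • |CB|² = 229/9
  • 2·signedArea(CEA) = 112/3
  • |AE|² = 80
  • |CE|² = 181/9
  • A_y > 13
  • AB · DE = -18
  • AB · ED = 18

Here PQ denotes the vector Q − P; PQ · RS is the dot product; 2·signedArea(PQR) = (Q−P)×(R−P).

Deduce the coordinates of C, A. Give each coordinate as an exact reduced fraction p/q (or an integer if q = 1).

1. A_x = -8  [line -2·x + -13·y + 166 = 0 ∩ |AE|² = 80]
2. A_y = 14  [line -2·x + -13·y + 166 = 0 ∩ |AE|² = 80]
   → A = (-8, 14)
3. C_x = -10/3  [line -4·x + -8·y + 128/3 = 0 ∩ |CE|² = 181/9]
4. C_y = 7  [line -4·x + -8·y + 128/3 = 0 ∩ |CE|² = 181/9]
   → C = (-10/3, 7)

A = (-8, 14)
C = (-10/3, 7)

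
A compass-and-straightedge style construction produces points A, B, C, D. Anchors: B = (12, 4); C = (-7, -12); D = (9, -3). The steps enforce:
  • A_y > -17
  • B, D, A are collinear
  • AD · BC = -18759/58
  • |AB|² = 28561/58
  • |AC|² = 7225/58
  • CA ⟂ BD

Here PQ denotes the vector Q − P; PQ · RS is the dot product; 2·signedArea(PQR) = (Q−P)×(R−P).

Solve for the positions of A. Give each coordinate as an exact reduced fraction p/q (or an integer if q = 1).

1. A_x = 189/58  [B, D, A are collinear ∩ CA ⟂ BD]
2. A_y = -951/58  [B, D, A are collinear ∩ CA ⟂ BD]
   → A = (189/58, -951/58)

A = (189/58, -951/58)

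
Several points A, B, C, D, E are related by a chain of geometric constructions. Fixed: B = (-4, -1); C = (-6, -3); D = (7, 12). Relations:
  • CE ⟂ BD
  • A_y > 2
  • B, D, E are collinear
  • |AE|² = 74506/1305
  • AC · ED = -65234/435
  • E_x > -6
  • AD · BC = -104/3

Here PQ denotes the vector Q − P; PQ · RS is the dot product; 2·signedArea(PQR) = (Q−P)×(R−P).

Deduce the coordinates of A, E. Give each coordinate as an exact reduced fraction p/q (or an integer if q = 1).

1. E_x = -844/145  [B, D, E are collinear ∩ CE ⟂ BD]
2. E_y = -457/145  [B, D, E are collinear ∩ CE ⟂ BD]
   → E = (-844/145, -457/145)
3. A_x = -1  [AD · BC = -104/3 ∩ AC · ED = -65234/435]
4. A_y = 8/3  [AD · BC = -104/3 ∩ AC · ED = -65234/435]
   → A = (-1, 8/3)

A = (-1, 8/3)
E = (-844/145, -457/145)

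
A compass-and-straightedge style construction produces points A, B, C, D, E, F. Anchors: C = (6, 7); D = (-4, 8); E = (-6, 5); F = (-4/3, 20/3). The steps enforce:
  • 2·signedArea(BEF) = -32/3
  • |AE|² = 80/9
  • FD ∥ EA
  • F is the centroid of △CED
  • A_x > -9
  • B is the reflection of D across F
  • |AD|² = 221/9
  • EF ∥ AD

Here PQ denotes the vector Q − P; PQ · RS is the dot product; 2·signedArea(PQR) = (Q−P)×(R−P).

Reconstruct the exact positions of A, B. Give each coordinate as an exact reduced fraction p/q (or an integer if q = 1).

1. A_x = -26/3  [EF ∥ AD ∩ FD ∥ EA]
2. A_y = 19/3  [EF ∥ AD ∩ FD ∥ EA]
   → A = (-26/3, 19/3)
3. B_x = 4/3  [B is the reflection of D across F]
4. B_y = 16/3  [B is the reflection of D across F]
   → B = (4/3, 16/3)

A = (-26/3, 19/3)
B = (4/3, 16/3)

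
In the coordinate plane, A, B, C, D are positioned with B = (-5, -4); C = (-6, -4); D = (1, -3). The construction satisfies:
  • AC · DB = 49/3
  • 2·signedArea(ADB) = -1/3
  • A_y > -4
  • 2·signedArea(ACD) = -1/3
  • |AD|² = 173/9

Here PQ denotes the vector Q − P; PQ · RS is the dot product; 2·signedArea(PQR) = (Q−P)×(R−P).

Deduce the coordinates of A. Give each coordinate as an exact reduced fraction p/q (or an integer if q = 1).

A = (-10/3, -11/3)

1. A_x = -10/3  [2·signedArea(ADB) = -1/3 ∩ AC · DB = 49/3]
2. A_y = -11/3  [2·signedArea(ADB) = -1/3 ∩ AC · DB = 49/3]
   → A = (-10/3, -11/3)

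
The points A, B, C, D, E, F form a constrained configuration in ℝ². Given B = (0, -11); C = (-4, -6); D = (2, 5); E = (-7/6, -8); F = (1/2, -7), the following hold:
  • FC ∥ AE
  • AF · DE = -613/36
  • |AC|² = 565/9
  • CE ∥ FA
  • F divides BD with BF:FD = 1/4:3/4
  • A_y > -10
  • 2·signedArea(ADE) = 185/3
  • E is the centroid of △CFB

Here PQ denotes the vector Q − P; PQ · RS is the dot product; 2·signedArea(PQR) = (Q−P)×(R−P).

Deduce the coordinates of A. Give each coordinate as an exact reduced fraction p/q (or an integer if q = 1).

A = (10/3, -9)

1. A_x = 10/3  [FC ∥ AE ∩ CE ∥ FA]
2. A_y = -9  [FC ∥ AE ∩ CE ∥ FA]
   → A = (10/3, -9)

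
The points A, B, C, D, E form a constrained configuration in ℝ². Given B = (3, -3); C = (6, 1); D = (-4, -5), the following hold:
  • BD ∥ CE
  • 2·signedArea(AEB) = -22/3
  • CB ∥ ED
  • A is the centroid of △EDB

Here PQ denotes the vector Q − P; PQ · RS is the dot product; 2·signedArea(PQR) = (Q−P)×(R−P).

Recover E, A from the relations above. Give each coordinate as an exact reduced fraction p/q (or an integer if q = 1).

1. E_x = -1  [CB ∥ ED ∩ BD ∥ CE]
2. E_y = -1  [CB ∥ ED ∩ BD ∥ CE]
   → E = (-1, -1)
3. A_x = -2/3  [A is the centroid of △EDB]
4. A_y = -3  [A is the centroid of △EDB]
   → A = (-2/3, -3)

A = (-2/3, -3)
E = (-1, -1)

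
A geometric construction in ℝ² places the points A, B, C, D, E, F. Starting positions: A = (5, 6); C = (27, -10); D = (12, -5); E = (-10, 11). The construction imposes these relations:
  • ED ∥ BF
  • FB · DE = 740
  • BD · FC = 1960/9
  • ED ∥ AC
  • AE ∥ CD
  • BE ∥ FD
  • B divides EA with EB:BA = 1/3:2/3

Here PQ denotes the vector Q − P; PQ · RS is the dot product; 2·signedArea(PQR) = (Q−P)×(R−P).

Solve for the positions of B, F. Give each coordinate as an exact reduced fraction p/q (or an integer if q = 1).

1. B_x = -5  [B divides EA with EB:BA = 1/3:2/3]
2. B_y = 28/3  [B divides EA with EB:BA = 1/3:2/3]
   → B = (-5, 28/3)
3. F_x = 17  [BE ∥ FD ∩ ED ∥ BF]
4. F_y = -20/3  [BE ∥ FD ∩ ED ∥ BF]
   → F = (17, -20/3)

B = (-5, 28/3)
F = (17, -20/3)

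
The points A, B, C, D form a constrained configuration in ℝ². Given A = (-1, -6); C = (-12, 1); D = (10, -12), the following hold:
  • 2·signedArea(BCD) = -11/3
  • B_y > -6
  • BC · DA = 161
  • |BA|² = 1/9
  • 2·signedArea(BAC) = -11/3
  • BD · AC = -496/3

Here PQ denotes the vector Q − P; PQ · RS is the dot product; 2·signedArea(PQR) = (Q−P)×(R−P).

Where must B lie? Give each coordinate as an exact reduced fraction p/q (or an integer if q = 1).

1. B_x = -1  [2·signedArea(BCD) = -11/3 ∩ 2·signedArea(BAC) = -11/3]
2. B_y = -17/3  [2·signedArea(BCD) = -11/3 ∩ 2·signedArea(BAC) = -11/3]
   → B = (-1, -17/3)

B = (-1, -17/3)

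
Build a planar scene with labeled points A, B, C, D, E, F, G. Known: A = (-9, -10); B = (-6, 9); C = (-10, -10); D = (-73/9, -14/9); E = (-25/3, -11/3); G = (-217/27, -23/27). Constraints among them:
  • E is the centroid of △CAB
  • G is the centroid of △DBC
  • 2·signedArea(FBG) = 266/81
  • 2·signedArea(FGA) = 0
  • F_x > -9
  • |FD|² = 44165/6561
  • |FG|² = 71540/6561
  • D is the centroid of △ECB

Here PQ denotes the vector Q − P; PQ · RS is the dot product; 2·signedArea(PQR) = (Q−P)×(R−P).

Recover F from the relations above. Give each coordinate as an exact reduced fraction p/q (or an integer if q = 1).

F = (-679/81, -335/81)

1. F_x = -679/81  [2·signedArea(FGA) = 0 ∩ 2·signedArea(FBG) = 266/81]
2. F_y = -335/81  [2·signedArea(FGA) = 0 ∩ 2·signedArea(FBG) = 266/81]
   → F = (-679/81, -335/81)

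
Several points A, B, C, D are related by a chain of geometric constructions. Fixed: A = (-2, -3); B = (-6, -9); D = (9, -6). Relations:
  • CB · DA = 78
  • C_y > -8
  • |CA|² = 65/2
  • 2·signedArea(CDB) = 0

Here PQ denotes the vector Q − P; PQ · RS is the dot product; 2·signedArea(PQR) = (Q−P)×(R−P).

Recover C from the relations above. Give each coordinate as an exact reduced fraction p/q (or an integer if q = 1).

1. C_x = 3/2  [2·signedArea(CDB) = 0 ∩ CB · DA = 78]
2. C_y = -15/2  [2·signedArea(CDB) = 0 ∩ CB · DA = 78]
   → C = (3/2, -15/2)

C = (3/2, -15/2)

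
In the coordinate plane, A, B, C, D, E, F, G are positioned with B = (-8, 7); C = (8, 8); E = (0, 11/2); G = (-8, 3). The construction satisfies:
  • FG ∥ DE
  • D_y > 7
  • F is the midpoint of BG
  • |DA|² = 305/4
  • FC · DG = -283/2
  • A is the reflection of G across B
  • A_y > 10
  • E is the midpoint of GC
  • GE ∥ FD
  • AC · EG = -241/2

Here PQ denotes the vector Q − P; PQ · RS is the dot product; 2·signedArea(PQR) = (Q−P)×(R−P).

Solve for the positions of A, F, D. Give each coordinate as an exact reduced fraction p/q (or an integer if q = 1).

A = (-8, 11)
D = (0, 15/2)
F = (-8, 5)

1. A_x = -8  [A is the reflection of G across B]
2. A_y = 11  [A is the reflection of G across B]
   → A = (-8, 11)
3. F_x = -8  [F is the midpoint of BG]
4. F_y = 5  [F is the midpoint of BG]
   → F = (-8, 5)
5. D_x = 0  [FG ∥ DE ∩ GE ∥ FD]
6. D_y = 15/2  [FG ∥ DE ∩ GE ∥ FD]
   → D = (0, 15/2)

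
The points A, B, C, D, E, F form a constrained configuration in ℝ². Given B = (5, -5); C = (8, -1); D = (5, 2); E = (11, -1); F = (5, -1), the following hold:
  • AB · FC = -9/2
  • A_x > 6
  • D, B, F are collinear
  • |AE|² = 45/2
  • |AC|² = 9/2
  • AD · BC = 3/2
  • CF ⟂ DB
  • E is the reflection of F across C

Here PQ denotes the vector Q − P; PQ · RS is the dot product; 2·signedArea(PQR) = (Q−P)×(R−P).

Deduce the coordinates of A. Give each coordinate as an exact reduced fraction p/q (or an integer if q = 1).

A = (13/2, 1/2)

1. A_x = 13/2  [AD · BC = 3/2 ∩ AB · FC = -9/2]
2. A_y = 1/2  [AD · BC = 3/2 ∩ AB · FC = -9/2]
   → A = (13/2, 1/2)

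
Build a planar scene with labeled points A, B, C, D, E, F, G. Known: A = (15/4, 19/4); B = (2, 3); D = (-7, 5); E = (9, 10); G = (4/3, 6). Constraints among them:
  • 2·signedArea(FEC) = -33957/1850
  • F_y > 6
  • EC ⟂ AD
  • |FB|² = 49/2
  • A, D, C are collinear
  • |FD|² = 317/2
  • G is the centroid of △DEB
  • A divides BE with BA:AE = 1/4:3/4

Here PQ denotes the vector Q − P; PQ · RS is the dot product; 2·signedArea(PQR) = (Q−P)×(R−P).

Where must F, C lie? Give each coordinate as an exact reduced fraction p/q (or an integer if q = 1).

C = (16419/1850, 8567/1850)
F = (11/2, 13/2)

1. C_x = 16419/1850  [A, D, C are collinear ∩ EC ⟂ AD]
2. C_y = 8567/1850  [A, D, C are collinear ∩ EC ⟂ AD]
   → C = (16419/1850, 8567/1850)
3. F_x = 11/2  [line 9933/1850·x + -231/1850·y + -5313/185 = 0 ∩ |FD|² = 317/2]
4. F_y = 13/2  [line 9933/1850·x + -231/1850·y + -5313/185 = 0 ∩ |FD|² = 317/2]
   → F = (11/2, 13/2)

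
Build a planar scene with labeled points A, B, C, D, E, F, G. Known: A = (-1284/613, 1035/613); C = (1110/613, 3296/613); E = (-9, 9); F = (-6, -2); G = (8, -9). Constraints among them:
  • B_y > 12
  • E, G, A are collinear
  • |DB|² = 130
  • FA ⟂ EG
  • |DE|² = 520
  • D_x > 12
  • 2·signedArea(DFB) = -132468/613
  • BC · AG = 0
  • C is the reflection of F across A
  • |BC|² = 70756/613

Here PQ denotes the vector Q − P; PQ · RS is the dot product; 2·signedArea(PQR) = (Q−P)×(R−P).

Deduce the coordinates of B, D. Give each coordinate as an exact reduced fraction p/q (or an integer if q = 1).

B = (5898/613, 7818/613)
D = (7737/613, 1075/613)

1. B_x = 5898/613  [line -6188/613·x + 6552/613·y + -24024/613 = 0 ∩ |BC|² = 70756/613]
2. B_y = 7818/613  [line -6188/613·x + 6552/613·y + -24024/613 = 0 ∩ |BC|² = 70756/613]
   → B = (5898/613, 7818/613)
3. D_x = 7737/613  [line -9044/613·x + 9576/613·y + 97356/613 = 0 ∩ |DE|² = 520]
4. D_y = 1075/613  [line -9044/613·x + 9576/613·y + 97356/613 = 0 ∩ |DE|² = 520]
   → D = (7737/613, 1075/613)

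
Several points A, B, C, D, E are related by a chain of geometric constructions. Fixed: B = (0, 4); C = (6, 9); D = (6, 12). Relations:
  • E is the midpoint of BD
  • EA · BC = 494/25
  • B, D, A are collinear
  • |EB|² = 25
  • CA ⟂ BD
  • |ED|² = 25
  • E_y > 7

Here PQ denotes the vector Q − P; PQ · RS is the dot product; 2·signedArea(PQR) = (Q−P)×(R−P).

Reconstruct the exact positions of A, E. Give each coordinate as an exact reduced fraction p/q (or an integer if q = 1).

A = (114/25, 252/25)
E = (3, 8)

1. A_x = 114/25  [B, D, A are collinear ∩ CA ⟂ BD]
2. A_y = 252/25  [B, D, A are collinear ∩ CA ⟂ BD]
   → A = (114/25, 252/25)
3. E_x = 3  [E is the midpoint of BD]
4. E_y = 8  [E is the midpoint of BD]
   → E = (3, 8)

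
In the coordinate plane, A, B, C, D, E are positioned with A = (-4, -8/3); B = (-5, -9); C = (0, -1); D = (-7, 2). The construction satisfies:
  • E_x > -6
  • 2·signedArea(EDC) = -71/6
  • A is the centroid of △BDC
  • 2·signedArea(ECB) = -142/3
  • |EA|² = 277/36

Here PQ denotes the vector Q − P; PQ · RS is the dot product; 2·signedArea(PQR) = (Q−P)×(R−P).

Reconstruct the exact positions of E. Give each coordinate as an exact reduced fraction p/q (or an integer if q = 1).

1. E_x = -11/2  [2·signedArea(ECB) = -142/3 ∩ 2·signedArea(EDC) = -71/6]
2. E_y = -1/3  [2·signedArea(ECB) = -142/3 ∩ 2·signedArea(EDC) = -71/6]
   → E = (-11/2, -1/3)

E = (-11/2, -1/3)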